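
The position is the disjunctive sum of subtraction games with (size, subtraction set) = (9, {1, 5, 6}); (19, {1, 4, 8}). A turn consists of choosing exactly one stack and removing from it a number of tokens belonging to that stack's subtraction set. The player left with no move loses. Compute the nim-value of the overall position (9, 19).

3

Stack A, S = {1, 5, 6}:
n : 0 1 2 3 4 5 6 7 8 9
G : 0 1 0 1 0 1 2 3 2 3
G_A(9) = 3.
Stack B, S = {1, 4, 8}:
n :  0  1  2  3  4  5  6  7  8  9 10 11 12 13 14 15 16 17 18 19
G :  0  1  0  1  2  0  1  0  1  2  3  2  0  1  0  1  2  0  1  0
G_B(19) = 0.
Combined Grundy value = 3 ⊕ 0 = 3.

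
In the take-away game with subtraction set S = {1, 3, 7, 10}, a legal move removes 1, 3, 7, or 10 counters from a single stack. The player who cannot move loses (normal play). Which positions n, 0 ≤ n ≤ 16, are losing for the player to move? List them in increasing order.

0, 2, 4, 6, 8

n :  0  1  2  3  4  5  6  7  8  9 10 11 12 13 14 15 16
G :  0  1  0  1  0  1  0  1  0  1  2  3  2  3  2  3  2
P-positions are exactly the n with G(n) = 0.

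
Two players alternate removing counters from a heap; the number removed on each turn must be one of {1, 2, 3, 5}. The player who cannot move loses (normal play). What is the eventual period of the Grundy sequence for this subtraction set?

G(0) = 0
G(1) = mex{0} = 1
G(2) = mex{1,0} = 2
G(3) = mex{2,1,0} = 3
G(4) = mex{3,2,1} = 0
G(5) = mex{0,3,2,0} = 1
G(6) = mex{1,0,3,1} = 2
G(7) = mex{2,1,0,2} = 3
G(8) = mex{3,2,1,3} = 0
G(9) = mex{0,3,2,0} = 1
G(10) = mex{1,0,3,1} = 2
G(11) = mex{2,1,0,2} = 3
G(12) = mex{3,2,1,3} = 0
G(13) = mex{0,3,2,0} = 1
G(14) = mex{1,0,3,1} = 2
G(n+4) = G(n) holds for n = 0,…,4 (a full window of length max(S) = 5), so the sequence is purely periodic with period 4.

4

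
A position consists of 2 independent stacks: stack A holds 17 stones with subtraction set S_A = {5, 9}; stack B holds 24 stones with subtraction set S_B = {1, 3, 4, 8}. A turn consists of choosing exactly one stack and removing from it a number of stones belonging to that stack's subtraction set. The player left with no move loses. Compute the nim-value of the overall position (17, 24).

Stack A, S = {5, 9}:
G(0) = 0
G(1) = mex{} = 0
G(2) = mex{} = 0
G(3) = mex{} = 0
G(4) = mex{} = 0
G(5) = mex{0} = 1
G(6) = mex{0} = 1
G(7) = mex{0} = 1
G(8) = mex{0} = 1
G(9) = mex{0,0} = 1
G(10) = mex{1,0} = 2
G(11) = mex{1,0} = 2
G(12) = mex{1,0} = 2
G(13) = mex{1,0} = 2
G(14) = mex{1,1} = 0
G(15) = mex{2,1} = 0
G(16) = mex{2,1} = 0
G(17) = mex{2,1} = 0
G_A(17) = 0.
Stack B, S = {1, 3, 4, 8}:
n :  0  1  2  3  4  5  6  7  8  9 10 11 12 13 14 15 16 17 18 19 20 21 22 23 24
G :  0  1  0  1  2  3  2  0  1  0  1  2  3  2  0  1  0  1  2  3  2  0  1  0  1
G_B(24) = 1.
Combined Grundy value = 0 ⊕ 1 = 1.

1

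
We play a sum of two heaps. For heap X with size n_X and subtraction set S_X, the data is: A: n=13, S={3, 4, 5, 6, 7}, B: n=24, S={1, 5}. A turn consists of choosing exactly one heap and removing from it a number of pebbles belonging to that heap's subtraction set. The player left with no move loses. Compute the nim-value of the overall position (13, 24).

Heap A, S = {3, 4, 5, 6, 7}:
n :  0  1  2  3  4  5  6  7  8  9 10 11 12 13
G :  0  0  0  1  1  1  2  2  2  3  0  0  0  1
G_A(13) = 1.
Heap B, S = {1, 5}:
G(0) = 0
G(1) = mex{0} = 1
G(2) = mex{1} = 0
G(3) = mex{0} = 1
G(4) = mex{1} = 0
G(5) = mex{0,0} = 1
G(6) = mex{1,1} = 0
G(7) = mex{0,0} = 1
G(8) = mex{1,1} = 0
G(9) = mex{0,0} = 1
G(10) = mex{1,1} = 0
G(11) = mex{0,0} = 1
G(12) = mex{1,1} = 0
G(13) = mex{0,0} = 1
G(14) = mex{1,1} = 0
G(15) = mex{0,0} = 1
G(16) = mex{1,1} = 0
G(17) = mex{0,0} = 1
G(18) = mex{1,1} = 0
G(19) = mex{0,0} = 1
G(20) = mex{1,1} = 0
G(21) = mex{0,0} = 1
G(22) = mex{1,1} = 0
G(23) = mex{0,0} = 1
G(24) = mex{1,1} = 0
G_B(24) = 0.
Combined Grundy value = 1 ⊕ 0 = 1.

1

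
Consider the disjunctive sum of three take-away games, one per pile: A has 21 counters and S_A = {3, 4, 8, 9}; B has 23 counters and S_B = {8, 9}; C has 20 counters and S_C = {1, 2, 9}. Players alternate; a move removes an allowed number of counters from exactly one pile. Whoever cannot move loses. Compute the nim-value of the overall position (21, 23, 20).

3

Pile A, S = {3, 4, 8, 9}:
n :  0  1  2  3  4  5  6  7  8  9 10 11 12 13 14 15 16 17 18 19 20 21
G :  0  0  0  1  1  1  2  0  2  3  1  3  0  0  0  1  1  1  2  0  2  3
G_A(21) = 3.
Pile B, S = {8, 9}:
G(0) = 0
G(1) = mex{} = 0
G(2) = mex{} = 0
G(3) = mex{} = 0
G(4) = mex{} = 0
G(5) = mex{} = 0
G(6) = mex{} = 0
G(7) = mex{} = 0
G(8) = mex{0} = 1
G(9) = mex{0,0} = 1
G(10) = mex{0,0} = 1
G(11) = mex{0,0} = 1
G(12) = mex{0,0} = 1
G(13) = mex{0,0} = 1
G(14) = mex{0,0} = 1
G(15) = mex{0,0} = 1
G(16) = mex{1,0} = 2
G(17) = mex{1,1} = 0
G(18) = mex{1,1} = 0
G(19) = mex{1,1} = 0
G(20) = mex{1,1} = 0
G(21) = mex{1,1} = 0
G(22) = mex{1,1} = 0
G(23) = mex{1,1} = 0
G_B(23) = 0.
Pile C, S = {1, 2, 9}:
n :  0  1  2  3  4  5  6  7  8  9 10 11 12 13 14 15 16 17 18 19 20
G :  0  1  2  0  1  2  0  1  2  3  0  1  2  0  1  2  0  1  2  3  0
G_C(20) = 0.
Combined Grundy value = 3 ⊕ 0 ⊕ 0 = 3.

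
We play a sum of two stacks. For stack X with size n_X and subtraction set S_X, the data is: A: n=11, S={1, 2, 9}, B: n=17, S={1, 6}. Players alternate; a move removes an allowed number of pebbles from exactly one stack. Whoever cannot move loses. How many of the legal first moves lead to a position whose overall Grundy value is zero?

Stack A, S = {1, 2, 9}:
G(0) = 0
G(1) = mex{0} = 1
G(2) = mex{1,0} = 2
G(3) = mex{2,1} = 0
G(4) = mex{0,2} = 1
G(5) = mex{1,0} = 2
G(6) = mex{2,1} = 0
G(7) = mex{0,2} = 1
G(8) = mex{1,0} = 2
G(9) = mex{2,1,0} = 3
G(10) = mex{3,2,1} = 0
G(11) = mex{0,3,2} = 1
G_A(11) = 1.
Stack B, S = {1, 6}:
n :  0  1  2  3  4  5  6  7  8  9 10 11 12 13 14 15 16 17
G :  0  1  0  1  0  1  2  0  1  0  1  0  1  2  0  1  0  1
G_B(17) = 1.
Combined Grundy value = 1 ⊕ 1 = 0.
A winning move leaves total XOR = 0, i.e. changes one component's Grundy value g to g ⊕ X where X is the current total.
Stack A: target g' = 1⊕0 = 1, but every legal move changes the Grundy value (mex property), so 0 moves.
Stack B: target g' = 1⊕0 = 1, but every legal move changes the Grundy value (mex property), so 0 moves.

0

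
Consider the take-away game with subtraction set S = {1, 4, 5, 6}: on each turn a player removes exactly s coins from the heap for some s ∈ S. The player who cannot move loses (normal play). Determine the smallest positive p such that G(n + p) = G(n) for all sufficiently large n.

9

n :  0  1  2  3  4  5  6  7  8  9 10 11 12 13 14 15 16 17 18 19
G :  0  1  0  1  2  3  2  3  4  0  1  0  1  2  3  2  3  4  0  1
G(n+9) = G(n) holds for n = 0,…,5 (a full window of length max(S) = 6), so the sequence is purely periodic with period 9.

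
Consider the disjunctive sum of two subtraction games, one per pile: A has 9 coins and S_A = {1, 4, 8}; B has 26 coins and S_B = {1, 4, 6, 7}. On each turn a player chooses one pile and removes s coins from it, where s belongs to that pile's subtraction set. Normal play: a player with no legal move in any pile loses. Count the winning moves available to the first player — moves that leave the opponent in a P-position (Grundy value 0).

4

Pile A, S = {1, 4, 8}:
G(0) = 0
G(1) = mex{0} = 1
G(2) = mex{1} = 0
G(3) = mex{0} = 1
G(4) = mex{1,0} = 2
G(5) = mex{2,1} = 0
G(6) = mex{0,0} = 1
G(7) = mex{1,1} = 0
G(8) = mex{0,2,0} = 1
G(9) = mex{1,0,1} = 2
G_A(9) = 2.
Pile B, S = {1, 4, 6, 7}:
n :  0  1  2  3  4  5  6  7  8  9 10 11 12 13 14 15 16 17 18 19 20 21 22 23 24 25 26
G :  0  1  0  1  2  0  1  2  3  2  0  1  2  0  1  0  1  2  0  1  2  3  2  0  1  2  0
G_B(26) = 0.
Combined Grundy value = 2 ⊕ 0 = 2.
A winning move leaves total XOR = 0, i.e. changes one component's Grundy value g to g ⊕ X where X is the current total.
Pile A: need g' = 2⊕2 = 0. Options: 9−1→G=1, 9−4→G=0, 9−8→G=1. Hits: 1.
Pile B: need g' = 0⊕2 = 2. Options: 26−1→G=2, 26−4→G=2, 26−6→G=2, 26−7→G=1. Hits: 3.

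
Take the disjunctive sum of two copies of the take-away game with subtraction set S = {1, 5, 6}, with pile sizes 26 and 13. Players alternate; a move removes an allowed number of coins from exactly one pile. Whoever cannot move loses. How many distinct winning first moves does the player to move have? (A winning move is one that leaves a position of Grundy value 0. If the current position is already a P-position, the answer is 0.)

All piles use S = {1, 5, 6}:
G(0) = 0
G(1) = mex{0} = 1
G(2) = mex{1} = 0
G(3) = mex{0} = 1
G(4) = mex{1} = 0
G(5) = mex{0,0} = 1
G(6) = mex{1,1,0} = 2
G(7) = mex{2,0,1} = 3
G(8) = mex{3,1,0} = 2
G(9) = mex{2,0,1} = 3
G(10) = mex{3,1,0} = 2
G(11) = mex{2,2,1} = 0
G(12) = mex{0,3,2} = 1
G(13) = mex{1,2,3} = 0
G(14) = mex{0,3,2} = 1
G(15) = mex{1,2,3} = 0
G(16) = mex{0,0,2} = 1
G(17) = mex{1,1,0} = 2
G(18) = mex{2,0,1} = 3
G(19) = mex{3,1,0} = 2
G(20) = mex{2,0,1} = 3
G(21) = mex{3,1,0} = 2
G(22) = mex{2,2,1} = 0
G(23) = mex{0,3,2} = 1
G(24) = mex{1,2,3} = 0
G(25) = mex{0,3,2} = 1
G(26) = mex{1,2,3} = 0
Pile A: G(26) = 0.
Pile B: G(13) = 0.
Combined Grundy value = 0 ⊕ 0 = 0.
A winning move leaves total XOR = 0, i.e. changes one component's Grundy value g to g ⊕ X where X is the current total.
Pile A: target g' = 0⊕0 = 0, but every legal move changes the Grundy value (mex property), so 0 moves.
Pile B: target g' = 0⊕0 = 0, but every legal move changes the Grundy value (mex property), so 0 moves.

0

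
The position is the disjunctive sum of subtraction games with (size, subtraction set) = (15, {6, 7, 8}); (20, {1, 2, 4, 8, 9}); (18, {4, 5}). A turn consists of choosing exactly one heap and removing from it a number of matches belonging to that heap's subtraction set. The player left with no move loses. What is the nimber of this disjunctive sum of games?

Heap A, S = {6, 7, 8}:
n :  0  1  2  3  4  5  6  7  8  9 10 11 12 13 14 15
G :  0  0  0  0  0  0  1  1  1  1  1  1  2  2  0  0
G_A(15) = 0.
Heap B, S = {1, 2, 4, 8, 9}:
G(0) = 0
G(1) = mex{0} = 1
G(2) = mex{1,0} = 2
G(3) = mex{2,1} = 0
G(4) = mex{0,2,0} = 1
G(5) = mex{1,0,1} = 2
G(6) = mex{2,1,2} = 0
G(7) = mex{0,2,0} = 1
G(8) = mex{1,0,1,0} = 2
G(9) = mex{2,1,2,1,0} = 3
G(10) = mex{3,2,0,2,1} = 4
G(11) = mex{4,3,1,0,2} = 5
G(12) = mex{5,4,2,1,0} = 3
G(13) = mex{3,5,3,2,1} = 0
G(14) = mex{0,3,4,0,2} = 1
G(15) = mex{1,0,5,1,0} = 2
G(16) = mex{2,1,3,2,1} = 0
G(17) = mex{0,2,0,3,2} = 1
G(18) = mex{1,0,1,4,3} = 2
G(19) = mex{2,1,2,5,4} = 0
G(20) = mex{0,2,0,3,5} = 1
G_B(20) = 1.
Heap C, S = {4, 5}:
G(0) = 0
G(1) = mex{} = 0
G(2) = mex{} = 0
G(3) = mex{} = 0
G(4) = mex{0} = 1
G(5) = mex{0,0} = 1
G(6) = mex{0,0} = 1
G(7) = mex{0,0} = 1
G(8) = mex{1,0} = 2
G(9) = mex{1,1} = 0
G(10) = mex{1,1} = 0
G(11) = mex{1,1} = 0
G(12) = mex{2,1} = 0
G(13) = mex{0,2} = 1
G(14) = mex{0,0} = 1
G(15) = mex{0,0} = 1
G(16) = mex{0,0} = 1
G(17) = mex{1,0} = 2
G(18) = mex{1,1} = 0
G_C(18) = 0.
Combined Grundy value = 0 ⊕ 1 ⊕ 0 = 1.

1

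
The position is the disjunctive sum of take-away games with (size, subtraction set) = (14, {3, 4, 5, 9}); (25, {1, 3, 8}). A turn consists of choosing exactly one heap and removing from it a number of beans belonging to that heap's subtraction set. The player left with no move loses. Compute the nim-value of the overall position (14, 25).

1

Heap A, S = {3, 4, 5, 9}:
n :  0  1  2  3  4  5  6  7  8  9 10 11 12 13 14
G :  0  0  0  1  1  1  2  2  0  3  3  1  4  2  0
G_A(14) = 0.
Heap B, S = {1, 3, 8}:
n :  0  1  2  3  4  5  6  7  8  9 10 11 12 13 14 15 16 17 18 19 20 21 22 23 24 25
G :  0  1  0  1  0  1  0  1  2  3  2  0  1  0  1  0  1  0  1  2  3  2  0  1  0  1
G_B(25) = 1.
Combined Grundy value = 0 ⊕ 1 = 1.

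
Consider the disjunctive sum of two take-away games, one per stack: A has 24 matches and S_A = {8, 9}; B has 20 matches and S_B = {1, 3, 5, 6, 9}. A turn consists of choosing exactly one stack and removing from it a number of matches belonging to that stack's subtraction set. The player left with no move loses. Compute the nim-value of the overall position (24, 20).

Stack A, S = {8, 9}:
n :  0  1  2  3  4  5  6  7  8  9 10 11 12 13 14 15 16 17 18 19 20 21 22 23 24
G :  0  0  0  0  0  0  0  0  1  1  1  1  1  1  1  1  2  0  0  0  0  0  0  0  0
G_A(24) = 0.
Stack B, S = {1, 3, 5, 6, 9}:
n :  0  1  2  3  4  5  6  7  8  9 10 11 12 13 14 15 16 17 18 19 20
G :  0  1  0  1  0  1  2  3  2  3  2  3  0  1  0  1  0  1  2  3  2
G_B(20) = 2.
Combined Grundy value = 0 ⊕ 2 = 2.

2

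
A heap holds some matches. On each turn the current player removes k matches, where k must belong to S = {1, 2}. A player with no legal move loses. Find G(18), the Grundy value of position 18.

0

n :  0  1  2  3  4  5  6  7  8  9 10 11 12 13 14 15 16 17 18
G :  0  1  2  0  1  2  0  1  2  0  1  2  0  1  2  0  1  2  0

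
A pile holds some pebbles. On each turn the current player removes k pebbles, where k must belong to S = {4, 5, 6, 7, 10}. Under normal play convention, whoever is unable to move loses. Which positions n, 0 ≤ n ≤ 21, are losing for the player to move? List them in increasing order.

n :  0  1  2  3  4  5  6  7  8  9 10 11 12 13 14 15 16 17 18 19 20 21
G :  0  0  0  0  1  1  1  1  2  2  2  2  3  3  0  0  0  0  1  1  1  1
P-positions are exactly the n with G(n) = 0.

0, 1, 2, 3, 14, 15, 16, 17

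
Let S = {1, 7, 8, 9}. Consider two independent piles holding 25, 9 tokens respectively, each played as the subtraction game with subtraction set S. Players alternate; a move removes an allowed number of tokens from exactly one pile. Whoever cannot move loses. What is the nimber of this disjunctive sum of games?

0

All piles use S = {1, 7, 8, 9}:
n :  0  1  2  3  4  5  6  7  8  9 10 11 12 13 14 15 16 17 18 19 20 21 22 23 24 25
G :  0  1  0  1  0  1  0  1  2  3  2  3  2  3  2  3  0  1  0  1  0  1  0  1  2  3
Pile A: G(25) = 3.
Pile B: G(9) = 3.
Combined Grundy value = 3 ⊕ 3 = 0.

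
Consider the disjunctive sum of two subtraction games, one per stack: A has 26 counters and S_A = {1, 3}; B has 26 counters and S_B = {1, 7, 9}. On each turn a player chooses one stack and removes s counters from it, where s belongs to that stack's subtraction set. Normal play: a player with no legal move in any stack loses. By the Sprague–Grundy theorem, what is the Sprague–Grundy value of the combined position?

0

Stack A, S = {1, 3}:
G(0) = 0
G(1) = mex{0} = 1
G(2) = mex{1} = 0
G(3) = mex{0,0} = 1
G(4) = mex{1,1} = 0
G(5) = mex{0,0} = 1
G(6) = mex{1,1} = 0
G(7) = mex{0,0} = 1
G(8) = mex{1,1} = 0
G(9) = mex{0,0} = 1
G(10) = mex{1,1} = 0
G(11) = mex{0,0} = 1
G(12) = mex{1,1} = 0
G(13) = mex{0,0} = 1
G(14) = mex{1,1} = 0
G(15) = mex{0,0} = 1
G(16) = mex{1,1} = 0
G(17) = mex{0,0} = 1
G(18) = mex{1,1} = 0
G(19) = mex{0,0} = 1
G(20) = mex{1,1} = 0
G(21) = mex{0,0} = 1
G(22) = mex{1,1} = 0
G(23) = mex{0,0} = 1
G(24) = mex{1,1} = 0
G(25) = mex{0,0} = 1
G(26) = mex{1,1} = 0
G_A(26) = 0.
Stack B, S = {1, 7, 9}:
G(0) = 0
G(1) = mex{0} = 1
G(2) = mex{1} = 0
G(3) = mex{0} = 1
G(4) = mex{1} = 0
G(5) = mex{0} = 1
G(6) = mex{1} = 0
G(7) = mex{0,0} = 1
G(8) = mex{1,1} = 0
G(9) = mex{0,0,0} = 1
G(10) = mex{1,1,1} = 0
G(11) = mex{0,0,0} = 1
G(12) = mex{1,1,1} = 0
G(13) = mex{0,0,0} = 1
G(14) = mex{1,1,1} = 0
G(15) = mex{0,0,0} = 1
G(16) = mex{1,1,1} = 0
G(17) = mex{0,0,0} = 1
G(18) = mex{1,1,1} = 0
G(19) = mex{0,0,0} = 1
G(20) = mex{1,1,1} = 0
G(21) = mex{0,0,0} = 1
G(22) = mex{1,1,1} = 0
G(23) = mex{0,0,0} = 1
G(24) = mex{1,1,1} = 0
G(25) = mex{0,0,0} = 1
G(26) = mex{1,1,1} = 0
G_B(26) = 0.
Combined Grundy value = 0 ⊕ 0 = 0.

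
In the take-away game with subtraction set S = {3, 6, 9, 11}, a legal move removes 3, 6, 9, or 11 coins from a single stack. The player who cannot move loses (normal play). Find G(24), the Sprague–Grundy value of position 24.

3

n :  0  1  2  3  4  5  6  7  8  9 10 11 12 13 14 15 16 17 18 19 20 21 22 23 24
G :  0  0  0  1  1  1  2  2  2  3  3  3  4  4  0  0  0  1  1  1  2  2  2  3  3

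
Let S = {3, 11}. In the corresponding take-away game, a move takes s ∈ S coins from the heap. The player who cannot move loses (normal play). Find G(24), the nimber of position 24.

G(0) = 0
G(1) = mex{} = 0
G(2) = mex{} = 0
G(3) = mex{0} = 1
G(4) = mex{0} = 1
G(5) = mex{0} = 1
G(6) = mex{1} = 0
G(7) = mex{1} = 0
G(8) = mex{1} = 0
G(9) = mex{0} = 1
G(10) = mex{0} = 1
G(11) = mex{0,0} = 1
G(12) = mex{1,0} = 2
G(13) = mex{1,0} = 2
G(14) = mex{1,1} = 0
G(15) = mex{2,1} = 0
G(16) = mex{2,1} = 0
G(17) = mex{0,0} = 1
G(18) = mex{0,0} = 1
G(19) = mex{0,0} = 1
G(20) = mex{1,1} = 0
G(21) = mex{1,1} = 0
G(22) = mex{1,1} = 0
G(23) = mex{0,2} = 1
G(24) = mex{0,2} = 1

1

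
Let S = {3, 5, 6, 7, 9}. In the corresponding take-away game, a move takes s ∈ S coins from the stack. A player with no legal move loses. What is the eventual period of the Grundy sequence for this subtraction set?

n :  0  1  2  3  4  5  6  7  8  9 10 11 12 13 14 15 16 17 18 19 20 21 22 23 24 25
G :  0  0  0  1  1  1  2  2  2  3  3  3  0  0  0  1  1  1  2  2  2  3  3  3  0  0
G(n+12) = G(n) holds for n = 0,…,8 (a full window of length max(S) = 9), so the sequence is purely periodic with period 12.

12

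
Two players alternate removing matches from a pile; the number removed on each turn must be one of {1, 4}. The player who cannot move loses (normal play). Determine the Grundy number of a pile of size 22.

0

G(0) = 0
G(1) = mex{0} = 1
G(2) = mex{1} = 0
G(3) = mex{0} = 1
G(4) = mex{1,0} = 2
G(5) = mex{2,1} = 0
G(6) = mex{0,0} = 1
G(7) = mex{1,1} = 0
G(8) = mex{0,2} = 1
G(9) = mex{1,0} = 2
G(10) = mex{2,1} = 0
G(11) = mex{0,0} = 1
G(12) = mex{1,1} = 0
G(13) = mex{0,2} = 1
G(14) = mex{1,0} = 2
G(15) = mex{2,1} = 0
G(16) = mex{0,0} = 1
G(17) = mex{1,1} = 0
G(18) = mex{0,2} = 1
G(19) = mex{1,0} = 2
G(20) = mex{2,1} = 0
G(21) = mex{0,0} = 1
G(22) = mex{1,1} = 0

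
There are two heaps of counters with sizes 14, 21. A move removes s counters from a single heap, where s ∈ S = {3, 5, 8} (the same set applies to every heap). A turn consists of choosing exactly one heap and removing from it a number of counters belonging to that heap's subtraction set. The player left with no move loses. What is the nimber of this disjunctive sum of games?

All heaps use S = {3, 5, 8}:
n :  0  1  2  3  4  5  6  7  8  9 10 11 12 13 14 15 16 17 18 19 20 21
G :  0  0  0  1  1  1  2  2  2  3  3  0  0  0  1  1  1  2  2  2  3  3
Heap A: G(14) = 1.
Heap B: G(21) = 3.
Combined Grundy value = 1 ⊕ 3 = 2.

2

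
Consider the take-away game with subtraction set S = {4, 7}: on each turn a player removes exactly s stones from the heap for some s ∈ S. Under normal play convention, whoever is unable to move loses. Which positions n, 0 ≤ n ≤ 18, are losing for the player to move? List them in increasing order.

G(0) = 0
G(1) = mex{} = 0
G(2) = mex{} = 0
G(3) = mex{} = 0
G(4) = mex{0} = 1
G(5) = mex{0} = 1
G(6) = mex{0} = 1
G(7) = mex{0,0} = 1
G(8) = mex{1,0} = 2
G(9) = mex{1,0} = 2
G(10) = mex{1,0} = 2
G(11) = mex{1,1} = 0
G(12) = mex{2,1} = 0
G(13) = mex{2,1} = 0
G(14) = mex{2,1} = 0
G(15) = mex{0,2} = 1
G(16) = mex{0,2} = 1
G(17) = mex{0,2} = 1
G(18) = mex{0,0} = 1
P-positions are exactly the n with G(n) = 0.

0, 1, 2, 3, 11, 12, 13, 14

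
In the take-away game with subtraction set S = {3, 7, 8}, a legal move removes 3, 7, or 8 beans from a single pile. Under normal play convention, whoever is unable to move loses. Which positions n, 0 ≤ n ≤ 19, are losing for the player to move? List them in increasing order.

n :  0  1  2  3  4  5  6  7  8  9 10 11 12 13 14 15 16 17 18 19
G :  0  0  0  1  1  1  0  2  2  1  3  0  0  2  1  1  0  0  2  1
P-positions are exactly the n with G(n) = 0.

0, 1, 2, 6, 11, 12, 16, 17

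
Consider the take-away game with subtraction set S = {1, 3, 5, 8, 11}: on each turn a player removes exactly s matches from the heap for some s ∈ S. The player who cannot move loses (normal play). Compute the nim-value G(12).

2

n :  0  1  2  3  4  5  6  7  8  9 10 11 12
G :  0  1  0  1  0  1  0  1  2  3  2  3  2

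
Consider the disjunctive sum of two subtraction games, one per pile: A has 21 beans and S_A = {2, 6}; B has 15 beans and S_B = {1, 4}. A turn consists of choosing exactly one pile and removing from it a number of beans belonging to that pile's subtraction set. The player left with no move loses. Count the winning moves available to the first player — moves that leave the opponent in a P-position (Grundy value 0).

0

Pile A, S = {2, 6}:
G(0) = 0
G(1) = mex{} = 0
G(2) = mex{0} = 1
G(3) = mex{0} = 1
G(4) = mex{1} = 0
G(5) = mex{1} = 0
G(6) = mex{0,0} = 1
G(7) = mex{0,0} = 1
G(8) = mex{1,1} = 0
G(9) = mex{1,1} = 0
G(10) = mex{0,0} = 1
G(11) = mex{0,0} = 1
G(12) = mex{1,1} = 0
G(13) = mex{1,1} = 0
G(14) = mex{0,0} = 1
G(15) = mex{0,0} = 1
G(16) = mex{1,1} = 0
G(17) = mex{1,1} = 0
G(18) = mex{0,0} = 1
G(19) = mex{0,0} = 1
G(20) = mex{1,1} = 0
G(21) = mex{1,1} = 0
G_A(21) = 0.
Pile B, S = {1, 4}:
n :  0  1  2  3  4  5  6  7  8  9 10 11 12 13 14 15
G :  0  1  0  1  2  0  1  0  1  2  0  1  0  1  2  0
G_B(15) = 0.
Combined Grundy value = 0 ⊕ 0 = 0.
A winning move leaves total XOR = 0, i.e. changes one component's Grundy value g to g ⊕ X where X is the current total.
Pile A: target g' = 0⊕0 = 0, but every legal move changes the Grundy value (mex property), so 0 moves.
Pile B: target g' = 0⊕0 = 0, but every legal move changes the Grundy value (mex property), so 0 moves.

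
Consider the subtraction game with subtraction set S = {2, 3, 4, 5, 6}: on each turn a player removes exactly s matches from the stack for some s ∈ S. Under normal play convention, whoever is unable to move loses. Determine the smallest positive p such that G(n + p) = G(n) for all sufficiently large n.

8

G(0) = 0
G(1) = mex{} = 0
G(2) = mex{0} = 1
G(3) = mex{0,0} = 1
G(4) = mex{1,0,0} = 2
G(5) = mex{1,1,0,0} = 2
G(6) = mex{2,1,1,0,0} = 3
G(7) = mex{2,2,1,1,0} = 3
G(8) = mex{3,2,2,1,1} = 0
G(9) = mex{3,3,2,2,1} = 0
G(10) = mex{0,3,3,2,2} = 1
G(11) = mex{0,0,3,3,2} = 1
G(12) = mex{1,0,0,3,3} = 2
G(13) = mex{1,1,0,0,3} = 2
G(14) = mex{2,1,1,0,0} = 3
G(15) = mex{2,2,1,1,0} = 3
G(16) = mex{3,2,2,1,1} = 0
G(17) = mex{3,3,2,2,1} = 0
G(n+8) = G(n) holds for n = 0,…,5 (a full window of length max(S) = 6), so the sequence is purely periodic with period 8.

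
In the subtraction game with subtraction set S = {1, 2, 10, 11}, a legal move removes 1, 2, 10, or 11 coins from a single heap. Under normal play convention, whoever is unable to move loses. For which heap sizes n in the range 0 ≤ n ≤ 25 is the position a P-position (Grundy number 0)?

0, 3, 6, 9, 12, 15, 18, 21, 24

G(0) = 0
G(1) = mex{0} = 1
G(2) = mex{1,0} = 2
G(3) = mex{2,1} = 0
G(4) = mex{0,2} = 1
G(5) = mex{1,0} = 2
G(6) = mex{2,1} = 0
G(7) = mex{0,2} = 1
G(8) = mex{1,0} = 2
G(9) = mex{2,1} = 0
G(10) = mex{0,2,0} = 1
G(11) = mex{1,0,1,0} = 2
G(12) = mex{2,1,2,1} = 0
G(13) = mex{0,2,0,2} = 1
G(14) = mex{1,0,1,0} = 2
G(15) = mex{2,1,2,1} = 0
G(16) = mex{0,2,0,2} = 1
G(17) = mex{1,0,1,0} = 2
G(18) = mex{2,1,2,1} = 0
G(19) = mex{0,2,0,2} = 1
G(20) = mex{1,0,1,0} = 2
G(21) = mex{2,1,2,1} = 0
G(22) = mex{0,2,0,2} = 1
G(23) = mex{1,0,1,0} = 2
G(24) = mex{2,1,2,1} = 0
G(25) = mex{0,2,0,2} = 1
P-positions are exactly the n with G(n) = 0.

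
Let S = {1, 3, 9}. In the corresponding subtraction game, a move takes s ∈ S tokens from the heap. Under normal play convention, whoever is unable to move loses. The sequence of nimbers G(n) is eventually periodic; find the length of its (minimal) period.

G(0) = 0
G(1) = mex{0} = 1
G(2) = mex{1} = 0
G(3) = mex{0,0} = 1
G(4) = mex{1,1} = 0
G(5) = mex{0,0} = 1
G(6) = mex{1,1} = 0
G(7) = mex{0,0} = 1
G(8) = mex{1,1} = 0
G(9) = mex{0,0,0} = 1
G(10) = mex{1,1,1} = 0
G(11) = mex{0,0,0} = 1
G(12) = mex{1,1,1} = 0
G(13) = mex{0,0,0} = 1
G(14) = mex{1,1,1} = 0
G(n+2) = G(n) holds for n = 0,…,8 (a full window of length max(S) = 9), so the sequence is purely periodic with period 2.

2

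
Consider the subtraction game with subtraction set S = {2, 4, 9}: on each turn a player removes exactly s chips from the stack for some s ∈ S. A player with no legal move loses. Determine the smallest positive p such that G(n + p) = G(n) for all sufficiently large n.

6

n :  0  1  2  3  4  5  6  7  8  9 10 11 12 13 14 15 16
G :  0  0  1  1  2  2  0  0  1  1  2  2  0  0  1  1  2
G(n+6) = G(n) holds for n = 0,…,8 (a full window of length max(S) = 9), so the sequence is purely periodic with period 6.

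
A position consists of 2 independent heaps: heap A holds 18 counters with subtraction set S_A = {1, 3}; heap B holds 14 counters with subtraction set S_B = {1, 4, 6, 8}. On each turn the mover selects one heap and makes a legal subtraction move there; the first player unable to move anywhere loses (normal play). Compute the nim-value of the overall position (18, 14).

0

Heap A, S = {1, 3}:
G(0) = 0
G(1) = mex{0} = 1
G(2) = mex{1} = 0
G(3) = mex{0,0} = 1
G(4) = mex{1,1} = 0
G(5) = mex{0,0} = 1
G(6) = mex{1,1} = 0
G(7) = mex{0,0} = 1
G(8) = mex{1,1} = 0
G(9) = mex{0,0} = 1
G(10) = mex{1,1} = 0
G(11) = mex{0,0} = 1
G(12) = mex{1,1} = 0
G(13) = mex{0,0} = 1
G(14) = mex{1,1} = 0
G(15) = mex{0,0} = 1
G(16) = mex{1,1} = 0
G(17) = mex{0,0} = 1
G(18) = mex{1,1} = 0
G_A(18) = 0.
Heap B, S = {1, 4, 6, 8}:
n :  0  1  2  3  4  5  6  7  8  9 10 11 12 13 14
G :  0  1  0  1  2  0  1  0  1  2  3  2  0  1  0
G_B(14) = 0.
Combined Grundy value = 0 ⊕ 0 = 0.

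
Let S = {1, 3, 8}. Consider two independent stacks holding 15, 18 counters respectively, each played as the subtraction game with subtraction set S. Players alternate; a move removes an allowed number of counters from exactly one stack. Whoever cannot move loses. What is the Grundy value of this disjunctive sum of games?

1

All stacks use S = {1, 3, 8}:
n :  0  1  2  3  4  5  6  7  8  9 10 11 12 13 14 15 16 17 18
G :  0  1  0  1  0  1  0  1  2  3  2  0  1  0  1  0  1  0  1
Stack A: G(15) = 0.
Stack B: G(18) = 1.
Combined Grundy value = 0 ⊕ 1 = 1.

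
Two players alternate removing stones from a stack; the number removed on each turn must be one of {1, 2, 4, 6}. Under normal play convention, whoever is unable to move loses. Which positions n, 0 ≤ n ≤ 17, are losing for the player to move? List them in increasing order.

n :  0  1  2  3  4  5  6  7  8  9 10 11 12 13 14 15 16 17
G :  0  1  2  0  1  2  3  4  0  1  2  0  1  2  3  4  0  1
P-positions are exactly the n with G(n) = 0.

0, 3, 8, 11, 16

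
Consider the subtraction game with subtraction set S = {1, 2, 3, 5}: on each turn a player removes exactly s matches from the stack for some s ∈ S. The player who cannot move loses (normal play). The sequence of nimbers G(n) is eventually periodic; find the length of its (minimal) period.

n :  0  1  2  3  4  5  6  7  8  9 10 11 12 13 14
G :  0  1  2  3  0  1  2  3  0  1  2  3  0  1  2
G(n+4) = G(n) holds for n = 0,…,4 (a full window of length max(S) = 5), so the sequence is purely periodic with period 4.

4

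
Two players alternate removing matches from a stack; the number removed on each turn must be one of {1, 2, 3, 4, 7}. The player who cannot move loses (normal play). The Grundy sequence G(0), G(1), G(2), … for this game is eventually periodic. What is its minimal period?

G(0) = 0
G(1) = mex{0} = 1
G(2) = mex{1,0} = 2
G(3) = mex{2,1,0} = 3
G(4) = mex{3,2,1,0} = 4
G(5) = mex{4,3,2,1} = 0
G(6) = mex{0,4,3,2} = 1
G(7) = mex{1,0,4,3,0} = 2
G(8) = mex{2,1,0,4,1} = 3
G(9) = mex{3,2,1,0,2} = 4
G(10) = mex{4,3,2,1,3} = 0
G(11) = mex{0,4,3,2,4} = 1
G(12) = mex{1,0,4,3,0} = 2
G(13) = mex{2,1,0,4,1} = 3
G(14) = mex{3,2,1,0,2} = 4
G(n+5) = G(n) holds for n = 0,…,6 (a full window of length max(S) = 7), so the sequence is purely periodic with period 5.

5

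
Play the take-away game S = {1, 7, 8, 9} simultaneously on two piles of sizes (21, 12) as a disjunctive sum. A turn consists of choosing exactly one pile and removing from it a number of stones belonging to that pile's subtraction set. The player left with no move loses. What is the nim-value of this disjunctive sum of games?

3

All piles use S = {1, 7, 8, 9}:
n :  0  1  2  3  4  5  6  7  8  9 10 11 12 13 14 15 16 17 18 19 20 21
G :  0  1  0  1  0  1  0  1  2  3  2  3  2  3  2  3  0  1  0  1  0  1
Pile A: G(21) = 1.
Pile B: G(12) = 2.
Combined Grundy value = 1 ⊕ 2 = 3.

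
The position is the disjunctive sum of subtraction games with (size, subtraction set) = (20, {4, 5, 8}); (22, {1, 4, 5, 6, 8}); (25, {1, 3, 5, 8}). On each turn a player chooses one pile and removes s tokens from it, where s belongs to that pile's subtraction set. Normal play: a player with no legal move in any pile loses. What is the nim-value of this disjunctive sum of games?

Pile A, S = {4, 5, 8}:
n :  0  1  2  3  4  5  6  7  8  9 10 11 12 13 14 15 16 17 18 19 20
G :  0  0  0  0  1  1  1  1  2  2  2  2  0  0  0  0  1  1  1  1  2
G_A(20) = 2.
Pile B, S = {1, 4, 5, 6, 8}:
n :  0  1  2  3  4  5  6  7  8  9 10 11 12 13 14 15 16 17 18 19 20 21 22
G :  0  1  0  1  2  3  2  3  4  0  1  0  1  2  3  2  3  4  0  1  0  1  2
G_B(22) = 2.
Pile C, S = {1, 3, 5, 8}:
n :  0  1  2  3  4  5  6  7  8  9 10 11 12 13 14 15 16 17 18 19 20 21 22 23 24 25
G :  0  1  0  1  0  1  0  1  2  3  2  3  2  0  1  0  1  0  1  0  1  2  3  2  3  2
G_C(25) = 2.
Combined Grundy value = 2 ⊕ 2 ⊕ 2 = 2.

2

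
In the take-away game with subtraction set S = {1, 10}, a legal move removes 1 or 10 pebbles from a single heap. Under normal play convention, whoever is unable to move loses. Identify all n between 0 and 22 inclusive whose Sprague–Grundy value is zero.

n :  0  1  2  3  4  5  6  7  8  9 10 11 12 13 14 15 16 17 18 19 20 21 22
G :  0  1  0  1  0  1  0  1  0  1  2  0  1  0  1  0  1  0  1  0  1  2  0
P-positions are exactly the n with G(n) = 0.

0, 2, 4, 6, 8, 11, 13, 15, 17, 19, 22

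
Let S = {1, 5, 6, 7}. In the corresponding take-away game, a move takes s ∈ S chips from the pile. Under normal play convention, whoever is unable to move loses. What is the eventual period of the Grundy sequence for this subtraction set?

12

G(0) = 0
G(1) = mex{0} = 1
G(2) = mex{1} = 0
G(3) = mex{0} = 1
G(4) = mex{1} = 0
G(5) = mex{0,0} = 1
G(6) = mex{1,1,0} = 2
G(7) = mex{2,0,1,0} = 3
G(8) = mex{3,1,0,1} = 2
G(9) = mex{2,0,1,0} = 3
G(10) = mex{3,1,0,1} = 2
G(11) = mex{2,2,1,0} = 3
G(12) = mex{3,3,2,1} = 0
G(13) = mex{0,2,3,2} = 1
G(14) = mex{1,3,2,3} = 0
G(15) = mex{0,2,3,2} = 1
G(16) = mex{1,3,2,3} = 0
G(17) = mex{0,0,3,2} = 1
G(18) = mex{1,1,0,3} = 2
G(19) = mex{2,0,1,0} = 3
G(20) = mex{3,1,0,1} = 2
G(21) = mex{2,0,1,0} = 3
G(22) = mex{3,1,0,1} = 2
G(23) = mex{2,2,1,0} = 3
G(24) = mex{3,3,2,1} = 0
G(25) = mex{0,2,3,2} = 1
G(n+12) = G(n) holds for n = 0,…,6 (a full window of length max(S) = 7), so the sequence is purely periodic with period 12.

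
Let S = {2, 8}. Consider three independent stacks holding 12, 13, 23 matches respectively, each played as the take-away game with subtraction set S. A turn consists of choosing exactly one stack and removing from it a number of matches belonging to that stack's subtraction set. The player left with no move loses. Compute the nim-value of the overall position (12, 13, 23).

1

All stacks use S = {2, 8}:
G(0) = 0
G(1) = mex{} = 0
G(2) = mex{0} = 1
G(3) = mex{0} = 1
G(4) = mex{1} = 0
G(5) = mex{1} = 0
G(6) = mex{0} = 1
G(7) = mex{0} = 1
G(8) = mex{1,0} = 2
G(9) = mex{1,0} = 2
G(10) = mex{2,1} = 0
G(11) = mex{2,1} = 0
G(12) = mex{0,0} = 1
G(13) = mex{0,0} = 1
G(14) = mex{1,1} = 0
G(15) = mex{1,1} = 0
G(16) = mex{0,2} = 1
G(17) = mex{0,2} = 1
G(18) = mex{1,0} = 2
G(19) = mex{1,0} = 2
G(20) = mex{2,1} = 0
G(21) = mex{2,1} = 0
G(22) = mex{0,0} = 1
G(23) = mex{0,0} = 1
Stack A: G(12) = 1.
Stack B: G(13) = 1.
Stack C: G(23) = 1.
Combined Grundy value = 1 ⊕ 1 ⊕ 1 = 1.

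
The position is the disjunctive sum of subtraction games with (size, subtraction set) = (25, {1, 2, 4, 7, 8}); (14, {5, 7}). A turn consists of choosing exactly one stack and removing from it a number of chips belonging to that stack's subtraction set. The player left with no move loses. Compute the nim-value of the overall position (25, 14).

1

Stack A, S = {1, 2, 4, 7, 8}:
n :  0  1  2  3  4  5  6  7  8  9 10 11 12 13 14 15 16 17 18 19 20 21 22 23 24 25
G :  0  1  2  0  1  2  0  1  2  0  1  2  0  1  2  0  1  2  0  1  2  0  1  2  0  1
G_A(25) = 1.
Stack B, S = {5, 7}:
G(0) = 0
G(1) = mex{} = 0
G(2) = mex{} = 0
G(3) = mex{} = 0
G(4) = mex{} = 0
G(5) = mex{0} = 1
G(6) = mex{0} = 1
G(7) = mex{0,0} = 1
G(8) = mex{0,0} = 1
G(9) = mex{0,0} = 1
G(10) = mex{1,0} = 2
G(11) = mex{1,0} = 2
G(12) = mex{1,1} = 0
G(13) = mex{1,1} = 0
G(14) = mex{1,1} = 0
G_B(14) = 0.
Combined Grundy value = 1 ⊕ 0 = 1.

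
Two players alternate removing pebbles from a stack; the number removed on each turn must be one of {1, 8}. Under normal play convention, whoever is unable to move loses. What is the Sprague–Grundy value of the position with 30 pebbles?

G(0) = 0
G(1) = mex{0} = 1
G(2) = mex{1} = 0
G(3) = mex{0} = 1
G(4) = mex{1} = 0
G(5) = mex{0} = 1
G(6) = mex{1} = 0
G(7) = mex{0} = 1
G(8) = mex{1,0} = 2
G(9) = mex{2,1} = 0
G(10) = mex{0,0} = 1
G(11) = mex{1,1} = 0
G(12) = mex{0,0} = 1
G(13) = mex{1,1} = 0
G(14) = mex{0,0} = 1
G(15) = mex{1,1} = 0
G(16) = mex{0,2} = 1
G(17) = mex{1,0} = 2
G(18) = mex{2,1} = 0
G(19) = mex{0,0} = 1
G(20) = mex{1,1} = 0
G(21) = mex{0,0} = 1
G(22) = mex{1,1} = 0
G(23) = mex{0,0} = 1
G(24) = mex{1,1} = 0
G(25) = mex{0,2} = 1
G(26) = mex{1,0} = 2
G(27) = mex{2,1} = 0
G(28) = mex{0,0} = 1
G(29) = mex{1,1} = 0
G(30) = mex{0,0} = 1

1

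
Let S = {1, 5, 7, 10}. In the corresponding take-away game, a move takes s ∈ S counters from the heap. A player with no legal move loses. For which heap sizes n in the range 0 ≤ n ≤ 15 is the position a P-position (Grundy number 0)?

G(0) = 0
G(1) = mex{0} = 1
G(2) = mex{1} = 0
G(3) = mex{0} = 1
G(4) = mex{1} = 0
G(5) = mex{0,0} = 1
G(6) = mex{1,1} = 0
G(7) = mex{0,0,0} = 1
G(8) = mex{1,1,1} = 0
G(9) = mex{0,0,0} = 1
G(10) = mex{1,1,1,0} = 2
G(11) = mex{2,0,0,1} = 3
G(12) = mex{3,1,1,0} = 2
G(13) = mex{2,0,0,1} = 3
G(14) = mex{3,1,1,0} = 2
G(15) = mex{2,2,0,1} = 3
P-positions are exactly the n with G(n) = 0.

0, 2, 4, 6, 8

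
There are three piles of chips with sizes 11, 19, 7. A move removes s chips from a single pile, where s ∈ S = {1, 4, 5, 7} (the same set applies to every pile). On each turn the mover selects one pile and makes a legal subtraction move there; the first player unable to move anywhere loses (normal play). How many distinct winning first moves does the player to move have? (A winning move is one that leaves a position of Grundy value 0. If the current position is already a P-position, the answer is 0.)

6

All piles use S = {1, 4, 5, 7}:
n :  0  1  2  3  4  5  6  7  8  9 10 11 12 13 14 15 16 17 18 19
G :  0  1  0  1  2  3  2  3  0  1  0  1  2  3  2  3  0  1  0  1
Pile A: G(11) = 1.
Pile B: G(19) = 1.
Pile C: G(7) = 3.
Combined Grundy value = 1 ⊕ 1 ⊕ 3 = 3.
A winning move leaves total XOR = 0, i.e. changes one component's Grundy value g to g ⊕ X where X is the current total.
Pile A: need g' = 1⊕3 = 2. Options: 11−1→G=0, 11−4→G=3, 11−5→G=2, 11−7→G=2. Hits: 2.
Pile B: need g' = 1⊕3 = 2. Options: 19−1→G=0, 19−4→G=3, 19−5→G=2, 19−7→G=2. Hits: 2.
Pile C: need g' = 3⊕3 = 0. Options: 7−1→G=2, 7−4→G=1, 7−5→G=0, 7−7→G=0. Hits: 2.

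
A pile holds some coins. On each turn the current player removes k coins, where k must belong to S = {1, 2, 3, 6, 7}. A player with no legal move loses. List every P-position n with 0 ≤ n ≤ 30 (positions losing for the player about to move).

G(0) = 0
G(1) = mex{0} = 1
G(2) = mex{1,0} = 2
G(3) = mex{2,1,0} = 3
G(4) = mex{3,2,1} = 0
G(5) = mex{0,3,2} = 1
G(6) = mex{1,0,3,0} = 2
G(7) = mex{2,1,0,1,0} = 3
G(8) = mex{3,2,1,2,1} = 0
G(9) = mex{0,3,2,3,2} = 1
G(10) = mex{1,0,3,0,3} = 2
G(11) = mex{2,1,0,1,0} = 3
G(12) = mex{3,2,1,2,1} = 0
G(13) = mex{0,3,2,3,2} = 1
G(14) = mex{1,0,3,0,3} = 2
G(15) = mex{2,1,0,1,0} = 3
G(16) = mex{3,2,1,2,1} = 0
G(17) = mex{0,3,2,3,2} = 1
G(18) = mex{1,0,3,0,3} = 2
G(19) = mex{2,1,0,1,0} = 3
G(20) = mex{3,2,1,2,1} = 0
G(21) = mex{0,3,2,3,2} = 1
G(22) = mex{1,0,3,0,3} = 2
G(23) = mex{2,1,0,1,0} = 3
G(24) = mex{3,2,1,2,1} = 0
G(25) = mex{0,3,2,3,2} = 1
G(26) = mex{1,0,3,0,3} = 2
G(27) = mex{2,1,0,1,0} = 3
G(28) = mex{3,2,1,2,1} = 0
G(29) = mex{0,3,2,3,2} = 1
G(30) = mex{1,0,3,0,3} = 2
P-positions are exactly the n with G(n) = 0.

0, 4, 8, 12, 16, 20, 24, 28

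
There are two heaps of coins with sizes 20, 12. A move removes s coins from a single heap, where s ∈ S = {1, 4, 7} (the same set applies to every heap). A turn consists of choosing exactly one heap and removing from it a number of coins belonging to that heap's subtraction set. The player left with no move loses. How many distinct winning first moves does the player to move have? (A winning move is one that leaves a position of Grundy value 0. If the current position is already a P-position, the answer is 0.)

All heaps use S = {1, 4, 7}:
G(0) = 0
G(1) = mex{0} = 1
G(2) = mex{1} = 0
G(3) = mex{0} = 1
G(4) = mex{1,0} = 2
G(5) = mex{2,1} = 0
G(6) = mex{0,0} = 1
G(7) = mex{1,1,0} = 2
G(8) = mex{2,2,1} = 0
G(9) = mex{0,0,0} = 1
G(10) = mex{1,1,1} = 0
G(11) = mex{0,2,2} = 1
G(12) = mex{1,0,0} = 2
G(13) = mex{2,1,1} = 0
G(14) = mex{0,0,2} = 1
G(15) = mex{1,1,0} = 2
G(16) = mex{2,2,1} = 0
G(17) = mex{0,0,0} = 1
G(18) = mex{1,1,1} = 0
G(19) = mex{0,2,2} = 1
G(20) = mex{1,0,0} = 2
Heap A: G(20) = 2.
Heap B: G(12) = 2.
Combined Grundy value = 2 ⊕ 2 = 0.
A winning move leaves total XOR = 0, i.e. changes one component's Grundy value g to g ⊕ X where X is the current total.
Heap A: target g' = 2⊕0 = 2, but every legal move changes the Grundy value (mex property), so 0 moves.
Heap B: target g' = 2⊕0 = 2, but every legal move changes the Grundy value (mex property), so 0 moves.

0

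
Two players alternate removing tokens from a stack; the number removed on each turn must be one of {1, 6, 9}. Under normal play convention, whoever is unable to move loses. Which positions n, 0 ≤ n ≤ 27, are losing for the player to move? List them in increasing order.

n :  0  1  2  3  4  5  6  7  8  9 10 11 12 13 14 15 16 17 18 19 20 21 22 23 24 25 26 27
G :  0  1  0  1  0  1  2  0  1  2  3  2  0  1  0  1  2  0  1  0  1  2  0  1  0  1  2  0
P-positions are exactly the n with G(n) = 0.

0, 2, 4, 7, 12, 14, 17, 19, 22, 24, 27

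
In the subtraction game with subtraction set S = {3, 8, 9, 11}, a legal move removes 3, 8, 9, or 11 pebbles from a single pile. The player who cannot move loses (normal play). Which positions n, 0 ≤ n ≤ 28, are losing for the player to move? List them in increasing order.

0, 1, 2, 6, 7, 19, 20, 21, 25, 26

G(0) = 0
G(1) = mex{} = 0
G(2) = mex{} = 0
G(3) = mex{0} = 1
G(4) = mex{0} = 1
G(5) = mex{0} = 1
G(6) = mex{1} = 0
G(7) = mex{1} = 0
G(8) = mex{1,0} = 2
G(9) = mex{0,0,0} = 1
G(10) = mex{0,0,0} = 1
G(11) = mex{2,1,0,0} = 3
G(12) = mex{1,1,1,0} = 2
G(13) = mex{1,1,1,0} = 2
G(14) = mex{3,0,1,1} = 2
G(15) = mex{2,0,0,1} = 3
G(16) = mex{2,2,0,1} = 3
G(17) = mex{2,1,2,0} = 3
G(18) = mex{3,1,1,0} = 2
G(19) = mex{3,3,1,2} = 0
G(20) = mex{3,2,3,1} = 0
G(21) = mex{2,2,2,1} = 0
G(22) = mex{0,2,2,3} = 1
G(23) = mex{0,3,2,2} = 1
G(24) = mex{0,3,3,2} = 1
G(25) = mex{1,3,3,2} = 0
G(26) = mex{1,2,3,3} = 0
G(27) = mex{1,0,2,3} = 4
G(28) = mex{0,0,0,3} = 1
P-positions are exactly the n with G(n) = 0.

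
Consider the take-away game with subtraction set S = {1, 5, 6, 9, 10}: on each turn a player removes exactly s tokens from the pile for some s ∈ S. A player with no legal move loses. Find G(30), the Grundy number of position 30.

0

n :  0  1  2  3  4  5  6  7  8  9 10 11 12 13 14 15 16 17 18 19 20 21 22 23 24 25 26 27 28 29 30
G :  0  1  0  1  0  1  2  3  2  3  2  3  4  5  4  0  1  0  1  0  1  2  3  2  3  2  3  4  5  4  0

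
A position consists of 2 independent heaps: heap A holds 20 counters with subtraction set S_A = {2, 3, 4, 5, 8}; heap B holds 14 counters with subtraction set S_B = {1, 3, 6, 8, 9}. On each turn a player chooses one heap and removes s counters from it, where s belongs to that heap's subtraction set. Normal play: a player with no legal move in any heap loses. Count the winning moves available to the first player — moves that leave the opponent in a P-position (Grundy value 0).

Heap A, S = {2, 3, 4, 5, 8}:
G(0) = 0
G(1) = mex{} = 0
G(2) = mex{0} = 1
G(3) = mex{0,0} = 1
G(4) = mex{1,0,0} = 2
G(5) = mex{1,1,0,0} = 2
G(6) = mex{2,1,1,0} = 3
G(7) = mex{2,2,1,1} = 0
G(8) = mex{3,2,2,1,0} = 4
G(9) = mex{0,3,2,2,0} = 1
G(10) = mex{4,0,3,2,1} = 5
G(11) = mex{1,4,0,3,1} = 2
G(12) = mex{5,1,4,0,2} = 3
G(13) = mex{2,5,1,4,2} = 0
G(14) = mex{3,2,5,1,3} = 0
G(15) = mex{0,3,2,5,0} = 1
G(16) = mex{0,0,3,2,4} = 1
G(17) = mex{1,0,0,3,1} = 2
G(18) = mex{1,1,0,0,5} = 2
G(19) = mex{2,1,1,0,2} = 3
G(20) = mex{2,2,1,1,3} = 0
G_A(20) = 0.
Heap B, S = {1, 3, 6, 8, 9}:
G(0) = 0
G(1) = mex{0} = 1
G(2) = mex{1} = 0
G(3) = mex{0,0} = 1
G(4) = mex{1,1} = 0
G(5) = mex{0,0} = 1
G(6) = mex{1,1,0} = 2
G(7) = mex{2,0,1} = 3
G(8) = mex{3,1,0,0} = 2
G(9) = mex{2,2,1,1,0} = 3
G(10) = mex{3,3,0,0,1} = 2
G(11) = mex{2,2,1,1,0} = 3
G(12) = mex{3,3,2,0,1} = 4
G(13) = mex{4,2,3,1,0} = 5
G(14) = mex{5,3,2,2,1} = 0
G_B(14) = 0.
Combined Grundy value = 0 ⊕ 0 = 0.
A winning move leaves total XOR = 0, i.e. changes one component's Grundy value g to g ⊕ X where X is the current total.
Heap A: target g' = 0⊕0 = 0, but every legal move changes the Grundy value (mex property), so 0 moves.
Heap B: target g' = 0⊕0 = 0, but every legal move changes the Grundy value (mex property), so 0 moves.

0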